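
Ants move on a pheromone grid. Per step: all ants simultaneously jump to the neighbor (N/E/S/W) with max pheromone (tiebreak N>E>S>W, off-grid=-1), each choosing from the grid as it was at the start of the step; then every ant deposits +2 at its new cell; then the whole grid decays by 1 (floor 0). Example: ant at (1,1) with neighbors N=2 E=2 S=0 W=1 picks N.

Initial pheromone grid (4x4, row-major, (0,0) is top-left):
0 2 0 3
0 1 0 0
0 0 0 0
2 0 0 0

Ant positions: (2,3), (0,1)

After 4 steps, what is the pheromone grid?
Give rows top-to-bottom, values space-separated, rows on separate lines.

After step 1: ants at (1,3),(1,1)
  0 1 0 2
  0 2 0 1
  0 0 0 0
  1 0 0 0
After step 2: ants at (0,3),(0,1)
  0 2 0 3
  0 1 0 0
  0 0 0 0
  0 0 0 0
After step 3: ants at (1,3),(1,1)
  0 1 0 2
  0 2 0 1
  0 0 0 0
  0 0 0 0
After step 4: ants at (0,3),(0,1)
  0 2 0 3
  0 1 0 0
  0 0 0 0
  0 0 0 0

0 2 0 3
0 1 0 0
0 0 0 0
0 0 0 0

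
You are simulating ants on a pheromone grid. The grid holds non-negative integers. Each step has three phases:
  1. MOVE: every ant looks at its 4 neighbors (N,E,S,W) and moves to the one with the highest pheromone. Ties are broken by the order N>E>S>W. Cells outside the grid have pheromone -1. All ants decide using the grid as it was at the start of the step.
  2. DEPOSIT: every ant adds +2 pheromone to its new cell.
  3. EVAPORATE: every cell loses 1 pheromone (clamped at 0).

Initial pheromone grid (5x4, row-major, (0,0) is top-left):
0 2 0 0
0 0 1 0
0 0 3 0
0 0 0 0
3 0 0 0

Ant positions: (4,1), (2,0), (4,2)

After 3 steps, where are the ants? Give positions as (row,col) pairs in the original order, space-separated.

Step 1: ant0:(4,1)->W->(4,0) | ant1:(2,0)->N->(1,0) | ant2:(4,2)->N->(3,2)
  grid max=4 at (4,0)
Step 2: ant0:(4,0)->N->(3,0) | ant1:(1,0)->N->(0,0) | ant2:(3,2)->N->(2,2)
  grid max=3 at (2,2)
Step 3: ant0:(3,0)->S->(4,0) | ant1:(0,0)->E->(0,1) | ant2:(2,2)->N->(1,2)
  grid max=4 at (4,0)

(4,0) (0,1) (1,2)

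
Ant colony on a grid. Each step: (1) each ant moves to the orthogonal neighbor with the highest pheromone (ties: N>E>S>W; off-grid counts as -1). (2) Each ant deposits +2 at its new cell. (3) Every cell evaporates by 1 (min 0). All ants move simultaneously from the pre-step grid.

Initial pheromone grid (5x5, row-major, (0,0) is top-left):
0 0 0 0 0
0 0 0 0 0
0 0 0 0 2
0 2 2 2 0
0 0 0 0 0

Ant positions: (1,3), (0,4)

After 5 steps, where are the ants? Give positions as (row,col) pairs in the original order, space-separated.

Step 1: ant0:(1,3)->N->(0,3) | ant1:(0,4)->S->(1,4)
  grid max=1 at (0,3)
Step 2: ant0:(0,3)->E->(0,4) | ant1:(1,4)->S->(2,4)
  grid max=2 at (2,4)
Step 3: ant0:(0,4)->S->(1,4) | ant1:(2,4)->N->(1,4)
  grid max=3 at (1,4)
Step 4: ant0:(1,4)->S->(2,4) | ant1:(1,4)->S->(2,4)
  grid max=4 at (2,4)
Step 5: ant0:(2,4)->N->(1,4) | ant1:(2,4)->N->(1,4)
  grid max=5 at (1,4)

(1,4) (1,4)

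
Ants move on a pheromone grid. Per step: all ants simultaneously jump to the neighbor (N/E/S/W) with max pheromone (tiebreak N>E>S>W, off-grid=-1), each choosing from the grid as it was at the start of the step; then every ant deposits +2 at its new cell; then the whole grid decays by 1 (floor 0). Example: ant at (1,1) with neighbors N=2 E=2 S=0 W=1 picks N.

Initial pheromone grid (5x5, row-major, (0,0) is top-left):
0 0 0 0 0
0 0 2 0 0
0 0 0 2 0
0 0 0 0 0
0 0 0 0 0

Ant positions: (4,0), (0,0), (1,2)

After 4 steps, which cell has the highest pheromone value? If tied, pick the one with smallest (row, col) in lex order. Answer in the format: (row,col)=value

Step 1: ant0:(4,0)->N->(3,0) | ant1:(0,0)->E->(0,1) | ant2:(1,2)->N->(0,2)
  grid max=1 at (0,1)
Step 2: ant0:(3,0)->N->(2,0) | ant1:(0,1)->E->(0,2) | ant2:(0,2)->S->(1,2)
  grid max=2 at (0,2)
Step 3: ant0:(2,0)->N->(1,0) | ant1:(0,2)->S->(1,2) | ant2:(1,2)->N->(0,2)
  grid max=3 at (0,2)
Step 4: ant0:(1,0)->N->(0,0) | ant1:(1,2)->N->(0,2) | ant2:(0,2)->S->(1,2)
  grid max=4 at (0,2)
Final grid:
  1 0 4 0 0
  0 0 4 0 0
  0 0 0 0 0
  0 0 0 0 0
  0 0 0 0 0
Max pheromone 4 at (0,2)

Answer: (0,2)=4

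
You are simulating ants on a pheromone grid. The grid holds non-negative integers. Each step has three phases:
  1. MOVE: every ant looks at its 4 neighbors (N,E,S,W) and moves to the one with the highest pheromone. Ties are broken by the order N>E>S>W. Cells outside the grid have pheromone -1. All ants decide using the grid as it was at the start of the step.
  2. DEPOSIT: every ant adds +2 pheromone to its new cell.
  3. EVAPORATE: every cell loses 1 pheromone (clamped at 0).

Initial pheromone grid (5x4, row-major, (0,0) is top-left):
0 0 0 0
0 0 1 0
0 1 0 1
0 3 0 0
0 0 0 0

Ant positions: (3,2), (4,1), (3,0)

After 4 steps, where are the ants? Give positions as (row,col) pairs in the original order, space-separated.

Step 1: ant0:(3,2)->W->(3,1) | ant1:(4,1)->N->(3,1) | ant2:(3,0)->E->(3,1)
  grid max=8 at (3,1)
Step 2: ant0:(3,1)->N->(2,1) | ant1:(3,1)->N->(2,1) | ant2:(3,1)->N->(2,1)
  grid max=7 at (3,1)
Step 3: ant0:(2,1)->S->(3,1) | ant1:(2,1)->S->(3,1) | ant2:(2,1)->S->(3,1)
  grid max=12 at (3,1)
Step 4: ant0:(3,1)->N->(2,1) | ant1:(3,1)->N->(2,1) | ant2:(3,1)->N->(2,1)
  grid max=11 at (3,1)

(2,1) (2,1) (2,1)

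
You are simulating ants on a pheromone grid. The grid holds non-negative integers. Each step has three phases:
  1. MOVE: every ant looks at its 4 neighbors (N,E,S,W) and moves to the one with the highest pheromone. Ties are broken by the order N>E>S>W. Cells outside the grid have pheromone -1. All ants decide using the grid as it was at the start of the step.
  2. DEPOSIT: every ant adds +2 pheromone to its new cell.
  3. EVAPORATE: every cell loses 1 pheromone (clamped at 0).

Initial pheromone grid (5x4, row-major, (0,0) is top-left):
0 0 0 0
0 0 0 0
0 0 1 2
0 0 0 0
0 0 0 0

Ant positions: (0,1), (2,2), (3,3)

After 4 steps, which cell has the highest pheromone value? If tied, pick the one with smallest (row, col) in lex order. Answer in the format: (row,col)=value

Answer: (2,3)=8

Derivation:
Step 1: ant0:(0,1)->E->(0,2) | ant1:(2,2)->E->(2,3) | ant2:(3,3)->N->(2,3)
  grid max=5 at (2,3)
Step 2: ant0:(0,2)->E->(0,3) | ant1:(2,3)->N->(1,3) | ant2:(2,3)->N->(1,3)
  grid max=4 at (2,3)
Step 3: ant0:(0,3)->S->(1,3) | ant1:(1,3)->S->(2,3) | ant2:(1,3)->S->(2,3)
  grid max=7 at (2,3)
Step 4: ant0:(1,3)->S->(2,3) | ant1:(2,3)->N->(1,3) | ant2:(2,3)->N->(1,3)
  grid max=8 at (2,3)
Final grid:
  0 0 0 0
  0 0 0 7
  0 0 0 8
  0 0 0 0
  0 0 0 0
Max pheromone 8 at (2,3)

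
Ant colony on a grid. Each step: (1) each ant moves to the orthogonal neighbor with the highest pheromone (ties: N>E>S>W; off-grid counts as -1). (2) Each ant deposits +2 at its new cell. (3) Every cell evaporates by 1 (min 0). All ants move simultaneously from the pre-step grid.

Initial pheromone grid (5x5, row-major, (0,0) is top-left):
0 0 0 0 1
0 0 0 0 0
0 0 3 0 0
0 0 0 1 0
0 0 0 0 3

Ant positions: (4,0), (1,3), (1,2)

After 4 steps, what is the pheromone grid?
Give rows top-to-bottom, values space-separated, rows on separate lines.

After step 1: ants at (3,0),(0,3),(2,2)
  0 0 0 1 0
  0 0 0 0 0
  0 0 4 0 0
  1 0 0 0 0
  0 0 0 0 2
After step 2: ants at (2,0),(0,4),(1,2)
  0 0 0 0 1
  0 0 1 0 0
  1 0 3 0 0
  0 0 0 0 0
  0 0 0 0 1
After step 3: ants at (1,0),(1,4),(2,2)
  0 0 0 0 0
  1 0 0 0 1
  0 0 4 0 0
  0 0 0 0 0
  0 0 0 0 0
After step 4: ants at (0,0),(0,4),(1,2)
  1 0 0 0 1
  0 0 1 0 0
  0 0 3 0 0
  0 0 0 0 0
  0 0 0 0 0

1 0 0 0 1
0 0 1 0 0
0 0 3 0 0
0 0 0 0 0
0 0 0 0 0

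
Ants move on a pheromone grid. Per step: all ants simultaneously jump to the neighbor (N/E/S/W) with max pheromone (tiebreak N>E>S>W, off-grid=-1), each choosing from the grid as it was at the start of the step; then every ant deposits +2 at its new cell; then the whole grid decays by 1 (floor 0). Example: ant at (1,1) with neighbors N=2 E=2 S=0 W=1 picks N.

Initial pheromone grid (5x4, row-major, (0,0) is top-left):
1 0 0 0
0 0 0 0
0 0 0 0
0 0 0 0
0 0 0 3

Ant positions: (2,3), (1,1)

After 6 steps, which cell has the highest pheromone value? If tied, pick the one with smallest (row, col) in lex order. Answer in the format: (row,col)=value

Answer: (0,2)=5

Derivation:
Step 1: ant0:(2,3)->N->(1,3) | ant1:(1,1)->N->(0,1)
  grid max=2 at (4,3)
Step 2: ant0:(1,3)->N->(0,3) | ant1:(0,1)->E->(0,2)
  grid max=1 at (0,2)
Step 3: ant0:(0,3)->W->(0,2) | ant1:(0,2)->E->(0,3)
  grid max=2 at (0,2)
Step 4: ant0:(0,2)->E->(0,3) | ant1:(0,3)->W->(0,2)
  grid max=3 at (0,2)
Step 5: ant0:(0,3)->W->(0,2) | ant1:(0,2)->E->(0,3)
  grid max=4 at (0,2)
Step 6: ant0:(0,2)->E->(0,3) | ant1:(0,3)->W->(0,2)
  grid max=5 at (0,2)
Final grid:
  0 0 5 5
  0 0 0 0
  0 0 0 0
  0 0 0 0
  0 0 0 0
Max pheromone 5 at (0,2)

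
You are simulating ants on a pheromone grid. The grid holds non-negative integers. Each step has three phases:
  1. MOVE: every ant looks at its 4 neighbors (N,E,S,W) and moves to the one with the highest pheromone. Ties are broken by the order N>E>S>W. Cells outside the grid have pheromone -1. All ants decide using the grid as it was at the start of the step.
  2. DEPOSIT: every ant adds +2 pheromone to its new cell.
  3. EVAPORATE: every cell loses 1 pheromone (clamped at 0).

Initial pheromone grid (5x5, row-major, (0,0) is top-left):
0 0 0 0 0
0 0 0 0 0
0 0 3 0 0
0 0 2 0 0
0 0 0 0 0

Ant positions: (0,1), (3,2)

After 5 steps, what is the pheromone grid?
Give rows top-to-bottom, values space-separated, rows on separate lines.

After step 1: ants at (0,2),(2,2)
  0 0 1 0 0
  0 0 0 0 0
  0 0 4 0 0
  0 0 1 0 0
  0 0 0 0 0
After step 2: ants at (0,3),(3,2)
  0 0 0 1 0
  0 0 0 0 0
  0 0 3 0 0
  0 0 2 0 0
  0 0 0 0 0
After step 3: ants at (0,4),(2,2)
  0 0 0 0 1
  0 0 0 0 0
  0 0 4 0 0
  0 0 1 0 0
  0 0 0 0 0
After step 4: ants at (1,4),(3,2)
  0 0 0 0 0
  0 0 0 0 1
  0 0 3 0 0
  0 0 2 0 0
  0 0 0 0 0
After step 5: ants at (0,4),(2,2)
  0 0 0 0 1
  0 0 0 0 0
  0 0 4 0 0
  0 0 1 0 0
  0 0 0 0 0

0 0 0 0 1
0 0 0 0 0
0 0 4 0 0
0 0 1 0 0
0 0 0 0 0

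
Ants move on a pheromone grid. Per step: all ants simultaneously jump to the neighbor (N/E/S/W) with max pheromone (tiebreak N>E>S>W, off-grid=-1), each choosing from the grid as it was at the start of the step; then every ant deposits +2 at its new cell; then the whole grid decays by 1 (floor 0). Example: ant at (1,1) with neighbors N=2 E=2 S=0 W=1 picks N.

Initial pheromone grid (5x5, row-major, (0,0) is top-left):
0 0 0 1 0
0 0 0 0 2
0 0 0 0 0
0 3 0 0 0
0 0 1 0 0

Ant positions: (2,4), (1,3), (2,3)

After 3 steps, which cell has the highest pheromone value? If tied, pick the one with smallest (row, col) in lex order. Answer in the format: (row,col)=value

Answer: (1,4)=9

Derivation:
Step 1: ant0:(2,4)->N->(1,4) | ant1:(1,3)->E->(1,4) | ant2:(2,3)->N->(1,3)
  grid max=5 at (1,4)
Step 2: ant0:(1,4)->W->(1,3) | ant1:(1,4)->W->(1,3) | ant2:(1,3)->E->(1,4)
  grid max=6 at (1,4)
Step 3: ant0:(1,3)->E->(1,4) | ant1:(1,3)->E->(1,4) | ant2:(1,4)->W->(1,3)
  grid max=9 at (1,4)
Final grid:
  0 0 0 0 0
  0 0 0 5 9
  0 0 0 0 0
  0 0 0 0 0
  0 0 0 0 0
Max pheromone 9 at (1,4)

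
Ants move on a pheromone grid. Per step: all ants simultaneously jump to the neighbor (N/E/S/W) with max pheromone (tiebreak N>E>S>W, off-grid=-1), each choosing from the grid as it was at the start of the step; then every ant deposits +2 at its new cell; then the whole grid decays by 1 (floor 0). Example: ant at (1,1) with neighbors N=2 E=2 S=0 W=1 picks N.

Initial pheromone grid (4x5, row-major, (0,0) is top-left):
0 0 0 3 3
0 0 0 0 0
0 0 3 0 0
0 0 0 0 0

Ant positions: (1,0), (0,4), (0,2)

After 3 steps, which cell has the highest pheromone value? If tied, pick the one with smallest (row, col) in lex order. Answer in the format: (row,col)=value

Step 1: ant0:(1,0)->N->(0,0) | ant1:(0,4)->W->(0,3) | ant2:(0,2)->E->(0,3)
  grid max=6 at (0,3)
Step 2: ant0:(0,0)->E->(0,1) | ant1:(0,3)->E->(0,4) | ant2:(0,3)->E->(0,4)
  grid max=5 at (0,3)
Step 3: ant0:(0,1)->E->(0,2) | ant1:(0,4)->W->(0,3) | ant2:(0,4)->W->(0,3)
  grid max=8 at (0,3)
Final grid:
  0 0 1 8 4
  0 0 0 0 0
  0 0 0 0 0
  0 0 0 0 0
Max pheromone 8 at (0,3)

Answer: (0,3)=8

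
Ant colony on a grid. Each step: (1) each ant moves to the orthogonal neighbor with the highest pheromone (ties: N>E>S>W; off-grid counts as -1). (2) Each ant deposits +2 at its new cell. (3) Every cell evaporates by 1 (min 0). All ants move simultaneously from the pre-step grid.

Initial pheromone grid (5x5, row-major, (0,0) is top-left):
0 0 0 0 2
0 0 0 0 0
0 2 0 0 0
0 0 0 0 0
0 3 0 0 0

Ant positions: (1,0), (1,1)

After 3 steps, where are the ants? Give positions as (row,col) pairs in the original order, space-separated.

Step 1: ant0:(1,0)->N->(0,0) | ant1:(1,1)->S->(2,1)
  grid max=3 at (2,1)
Step 2: ant0:(0,0)->E->(0,1) | ant1:(2,1)->N->(1,1)
  grid max=2 at (2,1)
Step 3: ant0:(0,1)->S->(1,1) | ant1:(1,1)->S->(2,1)
  grid max=3 at (2,1)

(1,1) (2,1)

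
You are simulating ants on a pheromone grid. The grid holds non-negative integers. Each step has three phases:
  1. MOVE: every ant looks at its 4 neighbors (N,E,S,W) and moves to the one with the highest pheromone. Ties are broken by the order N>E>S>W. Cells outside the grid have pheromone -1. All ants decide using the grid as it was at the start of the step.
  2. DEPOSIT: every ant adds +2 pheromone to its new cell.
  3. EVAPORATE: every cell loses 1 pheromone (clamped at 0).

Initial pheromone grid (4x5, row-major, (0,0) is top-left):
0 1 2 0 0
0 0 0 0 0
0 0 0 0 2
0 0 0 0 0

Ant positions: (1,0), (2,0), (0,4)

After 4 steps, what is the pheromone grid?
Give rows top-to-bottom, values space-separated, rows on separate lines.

After step 1: ants at (0,0),(1,0),(1,4)
  1 0 1 0 0
  1 0 0 0 1
  0 0 0 0 1
  0 0 0 0 0
After step 2: ants at (1,0),(0,0),(2,4)
  2 0 0 0 0
  2 0 0 0 0
  0 0 0 0 2
  0 0 0 0 0
After step 3: ants at (0,0),(1,0),(1,4)
  3 0 0 0 0
  3 0 0 0 1
  0 0 0 0 1
  0 0 0 0 0
After step 4: ants at (1,0),(0,0),(2,4)
  4 0 0 0 0
  4 0 0 0 0
  0 0 0 0 2
  0 0 0 0 0

4 0 0 0 0
4 0 0 0 0
0 0 0 0 2
0 0 0 0 0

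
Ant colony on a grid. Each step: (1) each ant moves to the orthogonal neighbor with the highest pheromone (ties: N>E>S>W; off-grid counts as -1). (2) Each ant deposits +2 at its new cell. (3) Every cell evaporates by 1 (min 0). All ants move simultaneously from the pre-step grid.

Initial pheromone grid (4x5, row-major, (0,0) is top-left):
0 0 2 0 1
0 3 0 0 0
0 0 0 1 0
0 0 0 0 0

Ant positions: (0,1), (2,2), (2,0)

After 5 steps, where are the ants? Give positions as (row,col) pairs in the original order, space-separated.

Step 1: ant0:(0,1)->S->(1,1) | ant1:(2,2)->E->(2,3) | ant2:(2,0)->N->(1,0)
  grid max=4 at (1,1)
Step 2: ant0:(1,1)->W->(1,0) | ant1:(2,3)->N->(1,3) | ant2:(1,0)->E->(1,1)
  grid max=5 at (1,1)
Step 3: ant0:(1,0)->E->(1,1) | ant1:(1,3)->S->(2,3) | ant2:(1,1)->W->(1,0)
  grid max=6 at (1,1)
Step 4: ant0:(1,1)->W->(1,0) | ant1:(2,3)->N->(1,3) | ant2:(1,0)->E->(1,1)
  grid max=7 at (1,1)
Step 5: ant0:(1,0)->E->(1,1) | ant1:(1,3)->S->(2,3) | ant2:(1,1)->W->(1,0)
  grid max=8 at (1,1)

(1,1) (2,3) (1,0)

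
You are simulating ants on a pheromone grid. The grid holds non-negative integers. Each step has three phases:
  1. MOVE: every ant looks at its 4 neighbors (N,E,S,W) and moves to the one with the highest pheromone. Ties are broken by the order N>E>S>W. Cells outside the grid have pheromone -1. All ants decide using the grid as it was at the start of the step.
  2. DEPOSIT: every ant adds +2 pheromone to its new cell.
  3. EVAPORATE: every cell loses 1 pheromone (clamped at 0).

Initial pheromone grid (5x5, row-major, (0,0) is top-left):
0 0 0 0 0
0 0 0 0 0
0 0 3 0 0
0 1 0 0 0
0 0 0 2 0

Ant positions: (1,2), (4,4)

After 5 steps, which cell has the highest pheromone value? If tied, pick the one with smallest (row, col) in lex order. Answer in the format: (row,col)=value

Step 1: ant0:(1,2)->S->(2,2) | ant1:(4,4)->W->(4,3)
  grid max=4 at (2,2)
Step 2: ant0:(2,2)->N->(1,2) | ant1:(4,3)->N->(3,3)
  grid max=3 at (2,2)
Step 3: ant0:(1,2)->S->(2,2) | ant1:(3,3)->S->(4,3)
  grid max=4 at (2,2)
Step 4: ant0:(2,2)->N->(1,2) | ant1:(4,3)->N->(3,3)
  grid max=3 at (2,2)
Step 5: ant0:(1,2)->S->(2,2) | ant1:(3,3)->S->(4,3)
  grid max=4 at (2,2)
Final grid:
  0 0 0 0 0
  0 0 0 0 0
  0 0 4 0 0
  0 0 0 0 0
  0 0 0 3 0
Max pheromone 4 at (2,2)

Answer: (2,2)=4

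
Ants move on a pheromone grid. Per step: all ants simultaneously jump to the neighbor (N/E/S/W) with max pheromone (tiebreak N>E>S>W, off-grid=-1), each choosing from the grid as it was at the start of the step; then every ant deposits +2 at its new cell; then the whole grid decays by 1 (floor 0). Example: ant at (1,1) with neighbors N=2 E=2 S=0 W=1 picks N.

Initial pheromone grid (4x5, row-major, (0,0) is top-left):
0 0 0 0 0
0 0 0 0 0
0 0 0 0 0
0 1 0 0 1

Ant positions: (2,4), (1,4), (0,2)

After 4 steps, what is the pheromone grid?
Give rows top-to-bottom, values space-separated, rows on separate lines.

After step 1: ants at (3,4),(0,4),(0,3)
  0 0 0 1 1
  0 0 0 0 0
  0 0 0 0 0
  0 0 0 0 2
After step 2: ants at (2,4),(0,3),(0,4)
  0 0 0 2 2
  0 0 0 0 0
  0 0 0 0 1
  0 0 0 0 1
After step 3: ants at (3,4),(0,4),(0,3)
  0 0 0 3 3
  0 0 0 0 0
  0 0 0 0 0
  0 0 0 0 2
After step 4: ants at (2,4),(0,3),(0,4)
  0 0 0 4 4
  0 0 0 0 0
  0 0 0 0 1
  0 0 0 0 1

0 0 0 4 4
0 0 0 0 0
0 0 0 0 1
0 0 0 0 1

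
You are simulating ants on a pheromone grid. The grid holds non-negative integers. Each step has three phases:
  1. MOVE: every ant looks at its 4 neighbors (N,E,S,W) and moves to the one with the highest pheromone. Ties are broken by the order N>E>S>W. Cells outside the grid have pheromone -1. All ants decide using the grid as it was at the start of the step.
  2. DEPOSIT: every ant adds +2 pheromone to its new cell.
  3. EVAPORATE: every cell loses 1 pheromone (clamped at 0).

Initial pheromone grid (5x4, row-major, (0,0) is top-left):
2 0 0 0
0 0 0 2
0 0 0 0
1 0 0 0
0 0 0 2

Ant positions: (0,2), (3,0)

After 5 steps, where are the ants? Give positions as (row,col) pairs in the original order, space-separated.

Step 1: ant0:(0,2)->E->(0,3) | ant1:(3,0)->N->(2,0)
  grid max=1 at (0,0)
Step 2: ant0:(0,3)->S->(1,3) | ant1:(2,0)->N->(1,0)
  grid max=2 at (1,3)
Step 3: ant0:(1,3)->N->(0,3) | ant1:(1,0)->N->(0,0)
  grid max=1 at (0,0)
Step 4: ant0:(0,3)->S->(1,3) | ant1:(0,0)->E->(0,1)
  grid max=2 at (1,3)
Step 5: ant0:(1,3)->N->(0,3) | ant1:(0,1)->E->(0,2)
  grid max=1 at (0,2)

(0,3) (0,2)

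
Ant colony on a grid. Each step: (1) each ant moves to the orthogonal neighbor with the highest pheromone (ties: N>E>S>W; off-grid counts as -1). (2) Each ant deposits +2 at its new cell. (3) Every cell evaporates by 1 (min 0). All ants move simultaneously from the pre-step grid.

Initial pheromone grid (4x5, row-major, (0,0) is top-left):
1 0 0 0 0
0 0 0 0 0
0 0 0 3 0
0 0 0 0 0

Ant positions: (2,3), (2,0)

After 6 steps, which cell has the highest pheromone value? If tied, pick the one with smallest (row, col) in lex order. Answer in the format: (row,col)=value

Answer: (2,3)=3

Derivation:
Step 1: ant0:(2,3)->N->(1,3) | ant1:(2,0)->N->(1,0)
  grid max=2 at (2,3)
Step 2: ant0:(1,3)->S->(2,3) | ant1:(1,0)->N->(0,0)
  grid max=3 at (2,3)
Step 3: ant0:(2,3)->N->(1,3) | ant1:(0,0)->E->(0,1)
  grid max=2 at (2,3)
Step 4: ant0:(1,3)->S->(2,3) | ant1:(0,1)->E->(0,2)
  grid max=3 at (2,3)
Step 5: ant0:(2,3)->N->(1,3) | ant1:(0,2)->E->(0,3)
  grid max=2 at (2,3)
Step 6: ant0:(1,3)->S->(2,3) | ant1:(0,3)->S->(1,3)
  grid max=3 at (2,3)
Final grid:
  0 0 0 0 0
  0 0 0 2 0
  0 0 0 3 0
  0 0 0 0 0
Max pheromone 3 at (2,3)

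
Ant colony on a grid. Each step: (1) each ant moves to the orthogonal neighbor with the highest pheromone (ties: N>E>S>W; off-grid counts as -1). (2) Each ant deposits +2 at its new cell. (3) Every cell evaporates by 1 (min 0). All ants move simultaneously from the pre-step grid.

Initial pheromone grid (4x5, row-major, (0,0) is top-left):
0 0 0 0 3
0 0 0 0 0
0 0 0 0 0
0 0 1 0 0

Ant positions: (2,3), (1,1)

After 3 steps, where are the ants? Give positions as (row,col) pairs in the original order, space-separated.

Step 1: ant0:(2,3)->N->(1,3) | ant1:(1,1)->N->(0,1)
  grid max=2 at (0,4)
Step 2: ant0:(1,3)->N->(0,3) | ant1:(0,1)->E->(0,2)
  grid max=1 at (0,2)
Step 3: ant0:(0,3)->E->(0,4) | ant1:(0,2)->E->(0,3)
  grid max=2 at (0,3)

(0,4) (0,3)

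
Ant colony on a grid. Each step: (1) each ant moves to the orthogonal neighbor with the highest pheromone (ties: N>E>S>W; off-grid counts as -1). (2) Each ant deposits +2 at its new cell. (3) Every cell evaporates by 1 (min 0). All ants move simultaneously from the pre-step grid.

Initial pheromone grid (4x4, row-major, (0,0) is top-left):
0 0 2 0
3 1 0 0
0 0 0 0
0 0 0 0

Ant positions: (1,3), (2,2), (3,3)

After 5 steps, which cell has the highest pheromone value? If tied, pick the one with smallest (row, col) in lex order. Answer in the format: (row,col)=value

Answer: (0,3)=9

Derivation:
Step 1: ant0:(1,3)->N->(0,3) | ant1:(2,2)->N->(1,2) | ant2:(3,3)->N->(2,3)
  grid max=2 at (1,0)
Step 2: ant0:(0,3)->W->(0,2) | ant1:(1,2)->N->(0,2) | ant2:(2,3)->N->(1,3)
  grid max=4 at (0,2)
Step 3: ant0:(0,2)->E->(0,3) | ant1:(0,2)->E->(0,3) | ant2:(1,3)->N->(0,3)
  grid max=5 at (0,3)
Step 4: ant0:(0,3)->W->(0,2) | ant1:(0,3)->W->(0,2) | ant2:(0,3)->W->(0,2)
  grid max=8 at (0,2)
Step 5: ant0:(0,2)->E->(0,3) | ant1:(0,2)->E->(0,3) | ant2:(0,2)->E->(0,3)
  grid max=9 at (0,3)
Final grid:
  0 0 7 9
  0 0 0 0
  0 0 0 0
  0 0 0 0
Max pheromone 9 at (0,3)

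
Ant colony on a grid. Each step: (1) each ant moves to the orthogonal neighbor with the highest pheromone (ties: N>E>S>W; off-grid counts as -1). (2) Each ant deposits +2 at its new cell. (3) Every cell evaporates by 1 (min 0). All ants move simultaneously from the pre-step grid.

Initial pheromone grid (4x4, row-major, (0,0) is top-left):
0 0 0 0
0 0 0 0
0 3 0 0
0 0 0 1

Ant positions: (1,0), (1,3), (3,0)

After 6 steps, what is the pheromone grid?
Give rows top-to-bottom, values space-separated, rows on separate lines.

After step 1: ants at (0,0),(0,3),(2,0)
  1 0 0 1
  0 0 0 0
  1 2 0 0
  0 0 0 0
After step 2: ants at (0,1),(1,3),(2,1)
  0 1 0 0
  0 0 0 1
  0 3 0 0
  0 0 0 0
After step 3: ants at (0,2),(0,3),(1,1)
  0 0 1 1
  0 1 0 0
  0 2 0 0
  0 0 0 0
After step 4: ants at (0,3),(0,2),(2,1)
  0 0 2 2
  0 0 0 0
  0 3 0 0
  0 0 0 0
After step 5: ants at (0,2),(0,3),(1,1)
  0 0 3 3
  0 1 0 0
  0 2 0 0
  0 0 0 0
After step 6: ants at (0,3),(0,2),(2,1)
  0 0 4 4
  0 0 0 0
  0 3 0 0
  0 0 0 0

0 0 4 4
0 0 0 0
0 3 0 0
0 0 0 0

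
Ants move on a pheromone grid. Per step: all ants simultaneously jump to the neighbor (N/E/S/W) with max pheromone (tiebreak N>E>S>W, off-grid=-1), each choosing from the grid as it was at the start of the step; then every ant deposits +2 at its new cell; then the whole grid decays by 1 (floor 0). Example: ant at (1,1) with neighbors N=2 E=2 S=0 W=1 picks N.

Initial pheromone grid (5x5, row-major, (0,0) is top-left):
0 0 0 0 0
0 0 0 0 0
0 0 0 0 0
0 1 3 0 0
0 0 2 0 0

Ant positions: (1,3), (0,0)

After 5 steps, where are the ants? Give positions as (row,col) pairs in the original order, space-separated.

Step 1: ant0:(1,3)->N->(0,3) | ant1:(0,0)->E->(0,1)
  grid max=2 at (3,2)
Step 2: ant0:(0,3)->E->(0,4) | ant1:(0,1)->E->(0,2)
  grid max=1 at (0,2)
Step 3: ant0:(0,4)->S->(1,4) | ant1:(0,2)->E->(0,3)
  grid max=1 at (0,3)
Step 4: ant0:(1,4)->N->(0,4) | ant1:(0,3)->E->(0,4)
  grid max=3 at (0,4)
Step 5: ant0:(0,4)->S->(1,4) | ant1:(0,4)->S->(1,4)
  grid max=3 at (1,4)

(1,4) (1,4)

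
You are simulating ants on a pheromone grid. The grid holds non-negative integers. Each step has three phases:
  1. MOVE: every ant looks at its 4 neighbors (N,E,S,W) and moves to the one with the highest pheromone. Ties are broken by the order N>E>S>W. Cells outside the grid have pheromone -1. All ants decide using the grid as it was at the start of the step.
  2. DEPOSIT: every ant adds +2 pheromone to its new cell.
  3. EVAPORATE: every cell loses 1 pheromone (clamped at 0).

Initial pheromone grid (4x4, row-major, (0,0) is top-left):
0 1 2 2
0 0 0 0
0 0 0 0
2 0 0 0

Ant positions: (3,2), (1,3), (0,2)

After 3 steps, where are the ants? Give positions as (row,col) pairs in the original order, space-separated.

Step 1: ant0:(3,2)->N->(2,2) | ant1:(1,3)->N->(0,3) | ant2:(0,2)->E->(0,3)
  grid max=5 at (0,3)
Step 2: ant0:(2,2)->N->(1,2) | ant1:(0,3)->W->(0,2) | ant2:(0,3)->W->(0,2)
  grid max=4 at (0,2)
Step 3: ant0:(1,2)->N->(0,2) | ant1:(0,2)->E->(0,3) | ant2:(0,2)->E->(0,3)
  grid max=7 at (0,3)

(0,2) (0,3) (0,3)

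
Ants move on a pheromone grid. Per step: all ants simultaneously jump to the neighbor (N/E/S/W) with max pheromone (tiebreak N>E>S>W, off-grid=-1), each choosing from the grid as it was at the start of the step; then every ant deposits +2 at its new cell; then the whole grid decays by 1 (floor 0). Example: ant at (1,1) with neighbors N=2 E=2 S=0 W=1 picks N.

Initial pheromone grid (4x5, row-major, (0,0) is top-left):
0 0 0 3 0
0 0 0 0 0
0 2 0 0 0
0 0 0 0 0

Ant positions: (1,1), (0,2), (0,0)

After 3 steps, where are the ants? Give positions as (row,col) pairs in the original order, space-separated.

Step 1: ant0:(1,1)->S->(2,1) | ant1:(0,2)->E->(0,3) | ant2:(0,0)->E->(0,1)
  grid max=4 at (0,3)
Step 2: ant0:(2,1)->N->(1,1) | ant1:(0,3)->E->(0,4) | ant2:(0,1)->E->(0,2)
  grid max=3 at (0,3)
Step 3: ant0:(1,1)->S->(2,1) | ant1:(0,4)->W->(0,3) | ant2:(0,2)->E->(0,3)
  grid max=6 at (0,3)

(2,1) (0,3) (0,3)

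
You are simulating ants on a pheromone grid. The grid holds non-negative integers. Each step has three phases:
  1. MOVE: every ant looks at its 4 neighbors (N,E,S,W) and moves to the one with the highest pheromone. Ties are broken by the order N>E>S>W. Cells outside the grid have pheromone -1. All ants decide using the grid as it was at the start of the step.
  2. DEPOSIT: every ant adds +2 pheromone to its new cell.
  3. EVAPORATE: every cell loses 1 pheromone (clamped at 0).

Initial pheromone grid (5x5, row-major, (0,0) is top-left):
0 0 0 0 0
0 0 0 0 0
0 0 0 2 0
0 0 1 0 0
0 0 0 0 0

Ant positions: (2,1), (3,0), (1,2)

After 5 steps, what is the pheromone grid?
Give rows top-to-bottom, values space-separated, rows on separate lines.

After step 1: ants at (1,1),(2,0),(0,2)
  0 0 1 0 0
  0 1 0 0 0
  1 0 0 1 0
  0 0 0 0 0
  0 0 0 0 0
After step 2: ants at (0,1),(1,0),(0,3)
  0 1 0 1 0
  1 0 0 0 0
  0 0 0 0 0
  0 0 0 0 0
  0 0 0 0 0
After step 3: ants at (0,2),(0,0),(0,4)
  1 0 1 0 1
  0 0 0 0 0
  0 0 0 0 0
  0 0 0 0 0
  0 0 0 0 0
After step 4: ants at (0,3),(0,1),(1,4)
  0 1 0 1 0
  0 0 0 0 1
  0 0 0 0 0
  0 0 0 0 0
  0 0 0 0 0
After step 5: ants at (0,4),(0,2),(0,4)
  0 0 1 0 3
  0 0 0 0 0
  0 0 0 0 0
  0 0 0 0 0
  0 0 0 0 0

0 0 1 0 3
0 0 0 0 0
0 0 0 0 0
0 0 0 0 0
0 0 0 0 0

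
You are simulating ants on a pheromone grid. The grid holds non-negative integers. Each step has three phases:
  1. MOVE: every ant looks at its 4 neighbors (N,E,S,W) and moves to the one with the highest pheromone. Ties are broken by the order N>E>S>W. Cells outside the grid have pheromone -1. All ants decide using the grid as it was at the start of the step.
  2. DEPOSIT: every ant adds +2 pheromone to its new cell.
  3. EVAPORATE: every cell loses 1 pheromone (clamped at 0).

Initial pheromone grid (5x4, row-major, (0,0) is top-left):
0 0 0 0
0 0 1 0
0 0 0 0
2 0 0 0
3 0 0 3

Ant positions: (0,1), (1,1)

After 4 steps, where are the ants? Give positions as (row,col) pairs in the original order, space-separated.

Step 1: ant0:(0,1)->E->(0,2) | ant1:(1,1)->E->(1,2)
  grid max=2 at (1,2)
Step 2: ant0:(0,2)->S->(1,2) | ant1:(1,2)->N->(0,2)
  grid max=3 at (1,2)
Step 3: ant0:(1,2)->N->(0,2) | ant1:(0,2)->S->(1,2)
  grid max=4 at (1,2)
Step 4: ant0:(0,2)->S->(1,2) | ant1:(1,2)->N->(0,2)
  grid max=5 at (1,2)

(1,2) (0,2)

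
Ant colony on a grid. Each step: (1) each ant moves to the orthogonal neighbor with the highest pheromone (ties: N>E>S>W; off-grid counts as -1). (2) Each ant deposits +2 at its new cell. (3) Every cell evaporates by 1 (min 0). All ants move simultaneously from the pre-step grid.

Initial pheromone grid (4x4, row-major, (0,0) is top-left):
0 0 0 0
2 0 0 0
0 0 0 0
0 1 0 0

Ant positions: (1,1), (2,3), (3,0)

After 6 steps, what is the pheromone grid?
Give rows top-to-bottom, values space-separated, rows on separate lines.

After step 1: ants at (1,0),(1,3),(3,1)
  0 0 0 0
  3 0 0 1
  0 0 0 0
  0 2 0 0
After step 2: ants at (0,0),(0,3),(2,1)
  1 0 0 1
  2 0 0 0
  0 1 0 0
  0 1 0 0
After step 3: ants at (1,0),(1,3),(3,1)
  0 0 0 0
  3 0 0 1
  0 0 0 0
  0 2 0 0
After step 4: ants at (0,0),(0,3),(2,1)
  1 0 0 1
  2 0 0 0
  0 1 0 0
  0 1 0 0
After step 5: ants at (1,0),(1,3),(3,1)
  0 0 0 0
  3 0 0 1
  0 0 0 0
  0 2 0 0
After step 6: ants at (0,0),(0,3),(2,1)
  1 0 0 1
  2 0 0 0
  0 1 0 0
  0 1 0 0

1 0 0 1
2 0 0 0
0 1 0 0
0 1 0 0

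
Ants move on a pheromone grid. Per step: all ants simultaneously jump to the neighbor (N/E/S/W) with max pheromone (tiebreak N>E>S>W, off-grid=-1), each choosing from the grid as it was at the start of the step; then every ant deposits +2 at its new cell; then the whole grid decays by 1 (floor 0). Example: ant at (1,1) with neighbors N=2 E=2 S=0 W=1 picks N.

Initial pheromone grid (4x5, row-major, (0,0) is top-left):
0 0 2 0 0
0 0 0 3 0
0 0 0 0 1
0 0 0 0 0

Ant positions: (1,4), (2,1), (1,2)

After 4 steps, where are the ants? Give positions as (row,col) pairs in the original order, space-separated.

Step 1: ant0:(1,4)->W->(1,3) | ant1:(2,1)->N->(1,1) | ant2:(1,2)->E->(1,3)
  grid max=6 at (1,3)
Step 2: ant0:(1,3)->N->(0,3) | ant1:(1,1)->N->(0,1) | ant2:(1,3)->N->(0,3)
  grid max=5 at (1,3)
Step 3: ant0:(0,3)->S->(1,3) | ant1:(0,1)->E->(0,2) | ant2:(0,3)->S->(1,3)
  grid max=8 at (1,3)
Step 4: ant0:(1,3)->N->(0,3) | ant1:(0,2)->E->(0,3) | ant2:(1,3)->N->(0,3)
  grid max=7 at (0,3)

(0,3) (0,3) (0,3)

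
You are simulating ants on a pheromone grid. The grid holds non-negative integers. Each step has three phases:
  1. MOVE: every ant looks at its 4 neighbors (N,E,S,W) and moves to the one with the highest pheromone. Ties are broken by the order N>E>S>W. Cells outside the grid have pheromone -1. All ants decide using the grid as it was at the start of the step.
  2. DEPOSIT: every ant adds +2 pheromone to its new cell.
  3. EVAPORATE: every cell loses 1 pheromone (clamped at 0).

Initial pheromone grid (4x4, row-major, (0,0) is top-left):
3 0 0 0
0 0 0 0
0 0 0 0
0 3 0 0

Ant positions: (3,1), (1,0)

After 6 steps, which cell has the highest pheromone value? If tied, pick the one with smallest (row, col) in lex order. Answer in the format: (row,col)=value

Step 1: ant0:(3,1)->N->(2,1) | ant1:(1,0)->N->(0,0)
  grid max=4 at (0,0)
Step 2: ant0:(2,1)->S->(3,1) | ant1:(0,0)->E->(0,1)
  grid max=3 at (0,0)
Step 3: ant0:(3,1)->N->(2,1) | ant1:(0,1)->W->(0,0)
  grid max=4 at (0,0)
Step 4: ant0:(2,1)->S->(3,1) | ant1:(0,0)->E->(0,1)
  grid max=3 at (0,0)
Step 5: ant0:(3,1)->N->(2,1) | ant1:(0,1)->W->(0,0)
  grid max=4 at (0,0)
Step 6: ant0:(2,1)->S->(3,1) | ant1:(0,0)->E->(0,1)
  grid max=3 at (0,0)
Final grid:
  3 1 0 0
  0 0 0 0
  0 0 0 0
  0 3 0 0
Max pheromone 3 at (0,0)

Answer: (0,0)=3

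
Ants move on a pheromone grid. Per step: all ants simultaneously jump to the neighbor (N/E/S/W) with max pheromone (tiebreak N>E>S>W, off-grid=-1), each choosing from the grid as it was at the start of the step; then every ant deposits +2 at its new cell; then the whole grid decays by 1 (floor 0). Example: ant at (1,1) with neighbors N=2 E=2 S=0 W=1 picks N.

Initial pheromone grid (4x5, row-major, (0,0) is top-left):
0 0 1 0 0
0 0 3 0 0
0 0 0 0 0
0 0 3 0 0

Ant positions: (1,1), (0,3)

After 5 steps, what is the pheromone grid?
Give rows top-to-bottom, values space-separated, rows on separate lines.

After step 1: ants at (1,2),(0,2)
  0 0 2 0 0
  0 0 4 0 0
  0 0 0 0 0
  0 0 2 0 0
After step 2: ants at (0,2),(1,2)
  0 0 3 0 0
  0 0 5 0 0
  0 0 0 0 0
  0 0 1 0 0
After step 3: ants at (1,2),(0,2)
  0 0 4 0 0
  0 0 6 0 0
  0 0 0 0 0
  0 0 0 0 0
After step 4: ants at (0,2),(1,2)
  0 0 5 0 0
  0 0 7 0 0
  0 0 0 0 0
  0 0 0 0 0
After step 5: ants at (1,2),(0,2)
  0 0 6 0 0
  0 0 8 0 0
  0 0 0 0 0
  0 0 0 0 0

0 0 6 0 0
0 0 8 0 0
0 0 0 0 0
0 0 0 0 0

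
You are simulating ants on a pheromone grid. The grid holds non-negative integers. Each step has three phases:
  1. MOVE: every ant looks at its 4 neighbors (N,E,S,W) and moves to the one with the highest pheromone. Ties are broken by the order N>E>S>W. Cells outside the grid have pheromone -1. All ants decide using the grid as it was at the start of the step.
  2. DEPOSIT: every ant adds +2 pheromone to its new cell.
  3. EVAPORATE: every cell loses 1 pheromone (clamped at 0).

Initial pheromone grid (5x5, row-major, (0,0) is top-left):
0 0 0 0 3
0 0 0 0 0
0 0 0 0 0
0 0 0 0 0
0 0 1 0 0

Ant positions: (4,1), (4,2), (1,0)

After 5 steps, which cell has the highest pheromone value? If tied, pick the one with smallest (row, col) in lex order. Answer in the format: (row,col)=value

Step 1: ant0:(4,1)->E->(4,2) | ant1:(4,2)->N->(3,2) | ant2:(1,0)->N->(0,0)
  grid max=2 at (0,4)
Step 2: ant0:(4,2)->N->(3,2) | ant1:(3,2)->S->(4,2) | ant2:(0,0)->E->(0,1)
  grid max=3 at (4,2)
Step 3: ant0:(3,2)->S->(4,2) | ant1:(4,2)->N->(3,2) | ant2:(0,1)->E->(0,2)
  grid max=4 at (4,2)
Step 4: ant0:(4,2)->N->(3,2) | ant1:(3,2)->S->(4,2) | ant2:(0,2)->E->(0,3)
  grid max=5 at (4,2)
Step 5: ant0:(3,2)->S->(4,2) | ant1:(4,2)->N->(3,2) | ant2:(0,3)->E->(0,4)
  grid max=6 at (4,2)
Final grid:
  0 0 0 0 1
  0 0 0 0 0
  0 0 0 0 0
  0 0 5 0 0
  0 0 6 0 0
Max pheromone 6 at (4,2)

Answer: (4,2)=6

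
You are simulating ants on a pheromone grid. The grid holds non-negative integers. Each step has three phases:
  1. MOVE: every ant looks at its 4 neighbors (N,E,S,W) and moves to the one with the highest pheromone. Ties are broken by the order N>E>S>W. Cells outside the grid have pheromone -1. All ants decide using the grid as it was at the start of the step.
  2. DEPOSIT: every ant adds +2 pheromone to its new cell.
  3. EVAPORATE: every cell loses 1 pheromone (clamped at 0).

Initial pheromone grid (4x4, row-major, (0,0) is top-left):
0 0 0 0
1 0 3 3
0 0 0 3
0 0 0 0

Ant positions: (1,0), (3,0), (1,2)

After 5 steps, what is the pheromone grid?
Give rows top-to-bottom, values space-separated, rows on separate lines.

After step 1: ants at (0,0),(2,0),(1,3)
  1 0 0 0
  0 0 2 4
  1 0 0 2
  0 0 0 0
After step 2: ants at (0,1),(1,0),(2,3)
  0 1 0 0
  1 0 1 3
  0 0 0 3
  0 0 0 0
After step 3: ants at (0,2),(0,0),(1,3)
  1 0 1 0
  0 0 0 4
  0 0 0 2
  0 0 0 0
After step 4: ants at (0,3),(0,1),(2,3)
  0 1 0 1
  0 0 0 3
  0 0 0 3
  0 0 0 0
After step 5: ants at (1,3),(0,2),(1,3)
  0 0 1 0
  0 0 0 6
  0 0 0 2
  0 0 0 0

0 0 1 0
0 0 0 6
0 0 0 2
0 0 0 0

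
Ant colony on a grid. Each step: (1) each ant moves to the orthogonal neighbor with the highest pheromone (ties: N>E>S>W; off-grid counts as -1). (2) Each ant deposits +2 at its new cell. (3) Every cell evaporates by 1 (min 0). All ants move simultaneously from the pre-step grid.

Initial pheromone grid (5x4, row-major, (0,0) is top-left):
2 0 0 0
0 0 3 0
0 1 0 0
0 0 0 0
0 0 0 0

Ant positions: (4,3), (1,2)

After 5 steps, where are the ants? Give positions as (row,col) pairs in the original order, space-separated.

Step 1: ant0:(4,3)->N->(3,3) | ant1:(1,2)->N->(0,2)
  grid max=2 at (1,2)
Step 2: ant0:(3,3)->N->(2,3) | ant1:(0,2)->S->(1,2)
  grid max=3 at (1,2)
Step 3: ant0:(2,3)->N->(1,3) | ant1:(1,2)->N->(0,2)
  grid max=2 at (1,2)
Step 4: ant0:(1,3)->W->(1,2) | ant1:(0,2)->S->(1,2)
  grid max=5 at (1,2)
Step 5: ant0:(1,2)->N->(0,2) | ant1:(1,2)->N->(0,2)
  grid max=4 at (1,2)

(0,2) (0,2)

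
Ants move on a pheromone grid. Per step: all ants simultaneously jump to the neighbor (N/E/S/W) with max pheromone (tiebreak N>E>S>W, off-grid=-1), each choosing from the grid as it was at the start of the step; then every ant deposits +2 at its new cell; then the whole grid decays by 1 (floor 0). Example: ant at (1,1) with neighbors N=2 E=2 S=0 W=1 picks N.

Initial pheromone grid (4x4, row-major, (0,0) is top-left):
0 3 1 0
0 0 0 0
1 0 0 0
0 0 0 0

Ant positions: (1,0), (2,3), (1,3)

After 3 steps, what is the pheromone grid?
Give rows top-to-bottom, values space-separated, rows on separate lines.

After step 1: ants at (2,0),(1,3),(0,3)
  0 2 0 1
  0 0 0 1
  2 0 0 0
  0 0 0 0
After step 2: ants at (1,0),(0,3),(1,3)
  0 1 0 2
  1 0 0 2
  1 0 0 0
  0 0 0 0
After step 3: ants at (2,0),(1,3),(0,3)
  0 0 0 3
  0 0 0 3
  2 0 0 0
  0 0 0 0

0 0 0 3
0 0 0 3
2 0 0 0
0 0 0 0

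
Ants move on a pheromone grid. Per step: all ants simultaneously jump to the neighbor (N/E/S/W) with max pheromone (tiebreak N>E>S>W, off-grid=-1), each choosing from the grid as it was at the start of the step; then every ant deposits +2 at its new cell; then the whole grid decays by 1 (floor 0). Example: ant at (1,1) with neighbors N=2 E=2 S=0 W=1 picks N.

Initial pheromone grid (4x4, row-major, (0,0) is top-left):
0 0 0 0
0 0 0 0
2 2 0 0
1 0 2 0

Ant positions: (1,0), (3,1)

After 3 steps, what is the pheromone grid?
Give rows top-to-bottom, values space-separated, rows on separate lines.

After step 1: ants at (2,0),(2,1)
  0 0 0 0
  0 0 0 0
  3 3 0 0
  0 0 1 0
After step 2: ants at (2,1),(2,0)
  0 0 0 0
  0 0 0 0
  4 4 0 0
  0 0 0 0
After step 3: ants at (2,0),(2,1)
  0 0 0 0
  0 0 0 0
  5 5 0 0
  0 0 0 0

0 0 0 0
0 0 0 0
5 5 0 0
0 0 0 0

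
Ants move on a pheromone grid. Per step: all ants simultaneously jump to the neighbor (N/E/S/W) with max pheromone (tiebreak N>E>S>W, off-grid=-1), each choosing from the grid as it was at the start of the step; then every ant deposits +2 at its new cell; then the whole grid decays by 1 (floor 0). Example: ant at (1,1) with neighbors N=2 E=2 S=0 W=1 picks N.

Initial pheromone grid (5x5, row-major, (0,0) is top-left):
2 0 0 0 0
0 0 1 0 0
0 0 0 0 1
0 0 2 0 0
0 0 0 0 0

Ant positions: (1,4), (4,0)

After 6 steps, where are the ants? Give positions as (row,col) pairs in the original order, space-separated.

Step 1: ant0:(1,4)->S->(2,4) | ant1:(4,0)->N->(3,0)
  grid max=2 at (2,4)
Step 2: ant0:(2,4)->N->(1,4) | ant1:(3,0)->N->(2,0)
  grid max=1 at (1,4)
Step 3: ant0:(1,4)->S->(2,4) | ant1:(2,0)->N->(1,0)
  grid max=2 at (2,4)
Step 4: ant0:(2,4)->N->(1,4) | ant1:(1,0)->N->(0,0)
  grid max=1 at (0,0)
Step 5: ant0:(1,4)->S->(2,4) | ant1:(0,0)->E->(0,1)
  grid max=2 at (2,4)
Step 6: ant0:(2,4)->N->(1,4) | ant1:(0,1)->E->(0,2)
  grid max=1 at (0,2)

(1,4) (0,2)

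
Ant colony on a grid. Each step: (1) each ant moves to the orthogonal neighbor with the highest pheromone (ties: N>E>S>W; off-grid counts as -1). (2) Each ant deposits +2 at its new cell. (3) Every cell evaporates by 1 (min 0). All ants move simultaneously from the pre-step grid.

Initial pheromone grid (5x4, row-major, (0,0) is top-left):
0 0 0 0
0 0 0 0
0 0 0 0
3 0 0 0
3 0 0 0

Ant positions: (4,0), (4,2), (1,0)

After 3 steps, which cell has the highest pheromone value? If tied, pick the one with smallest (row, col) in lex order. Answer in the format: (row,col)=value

Answer: (3,0)=4

Derivation:
Step 1: ant0:(4,0)->N->(3,0) | ant1:(4,2)->N->(3,2) | ant2:(1,0)->N->(0,0)
  grid max=4 at (3,0)
Step 2: ant0:(3,0)->S->(4,0) | ant1:(3,2)->N->(2,2) | ant2:(0,0)->E->(0,1)
  grid max=3 at (3,0)
Step 3: ant0:(4,0)->N->(3,0) | ant1:(2,2)->N->(1,2) | ant2:(0,1)->E->(0,2)
  grid max=4 at (3,0)
Final grid:
  0 0 1 0
  0 0 1 0
  0 0 0 0
  4 0 0 0
  2 0 0 0
Max pheromone 4 at (3,0)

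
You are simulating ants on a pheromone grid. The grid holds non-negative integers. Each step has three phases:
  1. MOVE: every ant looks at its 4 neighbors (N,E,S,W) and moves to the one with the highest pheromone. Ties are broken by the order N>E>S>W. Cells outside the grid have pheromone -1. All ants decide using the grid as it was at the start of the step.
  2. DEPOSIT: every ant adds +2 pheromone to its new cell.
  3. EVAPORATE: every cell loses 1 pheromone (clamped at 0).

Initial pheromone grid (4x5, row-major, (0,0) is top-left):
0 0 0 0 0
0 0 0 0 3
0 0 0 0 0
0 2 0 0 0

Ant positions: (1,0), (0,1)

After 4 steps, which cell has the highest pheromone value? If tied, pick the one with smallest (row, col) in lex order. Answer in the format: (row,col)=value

Answer: (0,3)=1

Derivation:
Step 1: ant0:(1,0)->N->(0,0) | ant1:(0,1)->E->(0,2)
  grid max=2 at (1,4)
Step 2: ant0:(0,0)->E->(0,1) | ant1:(0,2)->E->(0,3)
  grid max=1 at (0,1)
Step 3: ant0:(0,1)->E->(0,2) | ant1:(0,3)->E->(0,4)
  grid max=1 at (0,2)
Step 4: ant0:(0,2)->E->(0,3) | ant1:(0,4)->S->(1,4)
  grid max=1 at (0,3)
Final grid:
  0 0 0 1 0
  0 0 0 0 1
  0 0 0 0 0
  0 0 0 0 0
Max pheromone 1 at (0,3)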